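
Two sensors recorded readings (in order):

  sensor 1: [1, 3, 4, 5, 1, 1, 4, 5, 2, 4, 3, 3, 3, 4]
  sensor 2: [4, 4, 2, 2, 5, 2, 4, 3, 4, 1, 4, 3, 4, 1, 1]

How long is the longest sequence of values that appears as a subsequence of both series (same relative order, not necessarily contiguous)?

8

One common subsequence of length 8: 4 at sensor 1[3]=sensor 2[1] → 4 at sensor 1[7]=sensor 2[2] → 5 at sensor 1[8]=sensor 2[5] → 2 at sensor 1[9]=sensor 2[6] → 4 at sensor 1[10]=sensor 2[7] → 3 at sensor 1[11]=sensor 2[8] → 3 at sensor 1[13]=sensor 2[12] → 4 at sensor 1[14]=sensor 2[13], and the DP table's final entry dp[14][15] is also 8, so no common subsequence is longer.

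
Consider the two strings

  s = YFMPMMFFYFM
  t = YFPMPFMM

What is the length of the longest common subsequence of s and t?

Let dp[i][j] be the LCS length of the first i characters of s and the first j characters of t. dp[i][j] = dp[i-1][j-1]+1 when the i-th and j-th characters match, else max(dp[i-1][j], dp[i][j-1]).
    ·  Y  F  P  M  P  F  M  M
 ·  0  0  0  0  0  0  0  0  0
 Y  0  1  1  1  1  1  1  1  1
 F  0  1  2  2  2  2  2  2  2
 M  0  1  2  2  3  3  3  3  3
 P  0  1  2  3  3  4  4  4  4
 M  0  1  2  3  4  4  4  5  5
 M  0  1  2  3  4  4  4  5  6
 F  0  1  2  3  4  4  5  5  6
 F  0  1  2  3  4  4  5  5  6
 Y  0  1  2  3  4  4  5  5  6
 F  0  1  2  3  4  4  5  5  6
 M  0  1  2  3  4  4  5  6  6
dp[11][8] = 6. One LCS (by backtracking along matches): YFMPMM.

6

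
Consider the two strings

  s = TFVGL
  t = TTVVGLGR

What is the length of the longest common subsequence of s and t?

Let dp[i][j] be the LCS length of the first i characters of s and the first j characters of t. dp[i][j] = dp[i-1][j-1]+1 when the i-th and j-th characters match, else max(dp[i-1][j], dp[i][j-1]).
    ·  T  T  V  V  G  L  G  R
 ·  0  0  0  0  0  0  0  0  0
 T  0  1  1  1  1  1  1  1  1
 F  0  1  1  1  1  1  1  1  1
 V  0  1  1  2  2  2  2  2  2
 G  0  1  1  2  2  3  3  3  3
 L  0  1  1  2  2  3  4  4  4
dp[5][8] = 4. One LCS (by backtracking along matches): TVGL.

4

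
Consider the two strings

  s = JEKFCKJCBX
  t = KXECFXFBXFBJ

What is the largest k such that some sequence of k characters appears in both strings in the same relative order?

One common subsequence of length 4: E [2,3], then F [4,7], then B [9,8], then X [10,9], and the DP table's final entry dp[10][12] is also 4, so no common subsequence is longer.

4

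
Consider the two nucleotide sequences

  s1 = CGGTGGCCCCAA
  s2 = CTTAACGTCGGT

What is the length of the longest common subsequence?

5

Taking C at s1[1]=s2[6] → G at s1[3]=s2[7] → T at s1[4]=s2[8] → G at s1[5]=s2[10] → G at s1[6]=s2[11] gives a common subsequence of length 5. The LCS DP gives dp[12][12] = 5, so this is optimal.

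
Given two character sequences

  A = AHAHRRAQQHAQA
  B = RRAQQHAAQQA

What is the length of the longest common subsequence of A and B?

Let dp[i][j] be the LCS length of the first i characters of A and the first j characters of B. dp[i][j] = dp[i-1][j-1]+1 when the i-th and j-th characters match, else max(dp[i-1][j], dp[i][j-1]).
    ·  R  R  A  Q  Q  H  A  A  Q  Q  A
 ·  0  0  0  0  0  0  0  0  0  0  0  0
 A  0  0  0  1  1  1  1  1  1  1  1  1
 H  0  0  0  1  1  1  2  2  2  2  2  2
 A  0  0  0  1  1  1  2  3  3  3  3  3
 H  0  0  0  1  1  1  2  3  3  3  3  3
 R  0  1  1  1  1  1  2  3  3  3  3  3
 R  0  1  2  2  2  2  2  3  3  3  3  3
 A  0  1  2  3  3  3  3  3  4  4  4  4
 Q  0  1  2  3  4  4  4  4  4  5  5  5
 Q  0  1  2  3  4  5  5  5  5  5  6  6
 H  0  1  2  3  4  5  6  6  6  6  6  6
 A  0  1  2  3  4  5  6  7  7  7  7  7
 Q  0  1  2  3  4  5  6  7  7  8  8  8
 A  0  1  2  3  4  5  6  7  8  8  8  9
dp[13][11] = 9. One LCS (by backtracking along matches): RRAQQHAQA.

9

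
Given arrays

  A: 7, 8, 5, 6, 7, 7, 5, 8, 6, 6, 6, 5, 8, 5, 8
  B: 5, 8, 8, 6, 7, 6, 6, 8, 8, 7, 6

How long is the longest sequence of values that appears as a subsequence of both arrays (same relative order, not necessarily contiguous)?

Pick 8 at A[2]=B[3] → 6 at A[4]=B[4] → 7 at A[6]=B[5] → 6 at A[10]=B[6] → 6 at A[11]=B[7] → 8 at A[13]=B[8] → 8 at A[15]=B[9]; all 7 values appear in both, in order. Since dp[15][11] = 7, nothing longer is possible.

7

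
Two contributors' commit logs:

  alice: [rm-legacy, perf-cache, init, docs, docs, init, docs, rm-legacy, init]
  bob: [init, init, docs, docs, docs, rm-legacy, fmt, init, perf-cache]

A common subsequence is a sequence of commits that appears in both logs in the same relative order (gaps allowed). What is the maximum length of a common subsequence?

6

Match init at alice[3]=bob[2], docs at alice[4]=bob[3], docs at alice[5]=bob[4], docs at alice[7]=bob[5], rm-legacy at alice[8]=bob[6], init at alice[9]=bob[8] — 6 commits in the same relative order in both. The LCS DP gives dp[9][9] = 6, so this is optimal.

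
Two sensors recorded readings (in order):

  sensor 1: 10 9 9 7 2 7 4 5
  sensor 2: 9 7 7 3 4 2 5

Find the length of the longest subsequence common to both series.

Taking 9 at sensor 1[3]=sensor 2[1]; then 7 at sensor 1[4]=sensor 2[2]; then 7 at sensor 1[6]=sensor 2[3]; then 4 at sensor 1[7]=sensor 2[5]; then 5 at sensor 1[8]=sensor 2[7] gives a common subsequence of length 5. The LCS DP gives dp[8][7] = 5, so this is optimal.

5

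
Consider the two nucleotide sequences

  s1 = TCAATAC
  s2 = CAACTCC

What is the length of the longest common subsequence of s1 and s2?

5

Pick C (s1 #2, s2 #1), A (s1 #3, s2 #2), A (s1 #4, s2 #3), T (s1 #5, s2 #5), C (s1 #7, s2 #7); all 5 bases appear in both, in order. The LCS DP gives dp[7][7] = 5, so this is optimal.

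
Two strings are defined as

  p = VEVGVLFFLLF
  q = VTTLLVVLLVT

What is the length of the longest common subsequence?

5

Let dp[i][j] be the LCS length of the first i characters of p and the first j characters of q. dp[i][j] = dp[i-1][j-1]+1 when the i-th and j-th characters match, else max(dp[i-1][j], dp[i][j-1]).
    ·  V  T  T  L  L  V  V  L  L  V  T
 ·  0  0  0  0  0  0  0  0  0  0  0  0
 V  0  1  1  1  1  1  1  1  1  1  1  1
 E  0  1  1  1  1  1  1  1  1  1  1  1
 V  0  1  1  1  1  1  2  2  2  2  2  2
 G  0  1  1  1  1  1  2  2  2  2  2  2
 V  0  1  1  1  1  1  2  3  3  3  3  3
 L  0  1  1  1  2  2  2  3  4  4  4  4
 F  0  1  1  1  2  2  2  3  4  4  4  4
 F  0  1  1  1  2  2  2  3  4  4  4  4
 L  0  1  1  1  2  3  3  3  4  5  5  5
 L  0  1  1  1  2  3  3  3  4  5  5  5
 F  0  1  1  1  2  3  3  3  4  5  5  5
dp[11][11] = 5. One LCS (by backtracking along matches): VVVLL.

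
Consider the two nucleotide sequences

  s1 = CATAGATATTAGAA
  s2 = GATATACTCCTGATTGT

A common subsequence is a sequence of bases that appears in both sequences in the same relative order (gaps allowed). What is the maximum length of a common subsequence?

Match A at s1[2]=s2[2] → T at s1[3]=s2[3] → A at s1[4]=s2[4] → A at s1[6]=s2[6] → T at s1[7]=s2[11] → A at s1[8]=s2[13] → T at s1[9]=s2[14] → T at s1[10]=s2[15] → G at s1[12]=s2[16] — 9 bases in the same relative order in both, and the DP table's final entry dp[14][17] is also 9, so no common subsequence is longer.

9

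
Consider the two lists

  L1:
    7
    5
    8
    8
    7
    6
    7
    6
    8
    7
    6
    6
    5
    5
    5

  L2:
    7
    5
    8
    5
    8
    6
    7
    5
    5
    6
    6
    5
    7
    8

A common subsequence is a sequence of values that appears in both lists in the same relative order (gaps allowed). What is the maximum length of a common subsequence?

Match 7 [1,1]; then 5 [2,2]; then 8 [3,3]; then 8 [4,5]; then 6 [6,6]; then 7 [7,7]; then 6 [11,10]; then 6 [12,11]; then 5 [13,12] — 9 values in the same relative order in both. Since dp[15][14] = 9, nothing longer is possible.

9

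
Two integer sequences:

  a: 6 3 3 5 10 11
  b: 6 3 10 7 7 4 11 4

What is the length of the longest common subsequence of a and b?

4

Let dp[i][j] be the LCS length of the first i values of a and the first j values of b. dp[i][j] = dp[i-1][j-1]+1 when the i-th and j-th values match, else max(dp[i-1][j], dp[i][j-1]).
    ·  6  3 10  7  7  4 11  4
 ·  0  0  0  0  0  0  0  0  0
 6  0  1  1  1  1  1  1  1  1
 3  0  1  2  2  2  2  2  2  2
 3  0  1  2  2  2  2  2  2  2
 5  0  1  2  2  2  2  2  2  2
10  0  1  2  3  3  3  3  3  3
11  0  1  2  3  3  3  3  4  4
dp[6][8] = 4. One LCS (by backtracking along matches): 6, 3, 10, 11.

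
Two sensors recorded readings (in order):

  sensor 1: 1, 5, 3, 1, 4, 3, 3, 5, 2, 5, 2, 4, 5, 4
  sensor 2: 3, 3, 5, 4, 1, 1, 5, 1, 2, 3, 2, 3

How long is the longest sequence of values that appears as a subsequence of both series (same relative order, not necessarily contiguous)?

One common subsequence of length 5: 1 (sensor 1 #1, sensor 2 #6) → 5 (sensor 1 #2, sensor 2 #7) → 1 (sensor 1 #4, sensor 2 #8) → 3 (sensor 1 #6, sensor 2 #10) → 3 (sensor 1 #7, sensor 2 #12), and the DP table's final entry dp[14][12] is also 5, so no common subsequence is longer.

5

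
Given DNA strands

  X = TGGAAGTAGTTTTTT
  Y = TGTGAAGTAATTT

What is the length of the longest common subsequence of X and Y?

11

One common subsequence of length 11: T (X #1, Y #1); then G (X #2, Y #2); then G (X #3, Y #4); then A (X #4, Y #5); then A (X #5, Y #6); then G (X #6, Y #7); then T (X #7, Y #8); then A (X #8, Y #10); then T (X #13, Y #11); then T (X #14, Y #12); then T (X #15, Y #13), and the DP table's final entry dp[15][13] is also 11, so no common subsequence is longer.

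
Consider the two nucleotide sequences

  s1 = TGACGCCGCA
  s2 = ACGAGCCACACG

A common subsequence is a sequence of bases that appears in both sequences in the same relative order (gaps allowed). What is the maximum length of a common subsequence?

7

One common subsequence of length 7: G [2,3]; then A [3,4]; then G [5,5]; then C [6,6]; then C [7,7]; then C [9,9]; then A [10,10]. Since dp[10][12] = 7, nothing longer is possible.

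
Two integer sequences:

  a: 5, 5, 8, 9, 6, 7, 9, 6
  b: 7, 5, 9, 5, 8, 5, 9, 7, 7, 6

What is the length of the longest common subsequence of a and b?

6

One common subsequence of length 6: 5 (a #1, b #2), then 5 (a #2, b #4), then 8 (a #3, b #5), then 9 (a #4, b #7), then 7 (a #6, b #9), then 6 (a #8, b #10). dp[8][10] = 6 confirms this is the maximum.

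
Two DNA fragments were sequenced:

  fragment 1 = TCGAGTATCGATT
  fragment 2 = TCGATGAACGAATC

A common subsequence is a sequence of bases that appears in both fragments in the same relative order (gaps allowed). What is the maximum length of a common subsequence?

10

Match T [1,1], C [2,2], G [3,3], A [4,4], G [5,6], A [7,8], C [9,9], G [10,10], A [11,12], T [12,13] — 10 bases in the same relative order in both. The LCS DP gives dp[13][14] = 10, so this is optimal.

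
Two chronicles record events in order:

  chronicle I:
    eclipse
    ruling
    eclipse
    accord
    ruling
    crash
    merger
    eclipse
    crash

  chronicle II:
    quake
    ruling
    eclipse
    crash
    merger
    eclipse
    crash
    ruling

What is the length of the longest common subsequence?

Pick ruling [2,2]; then eclipse [3,3]; then crash [6,4]; then merger [7,5]; then eclipse [8,6]; then crash [9,7]; all 6 events appear in both, in order. dp[9][8] = 6 confirms this is the maximum.

6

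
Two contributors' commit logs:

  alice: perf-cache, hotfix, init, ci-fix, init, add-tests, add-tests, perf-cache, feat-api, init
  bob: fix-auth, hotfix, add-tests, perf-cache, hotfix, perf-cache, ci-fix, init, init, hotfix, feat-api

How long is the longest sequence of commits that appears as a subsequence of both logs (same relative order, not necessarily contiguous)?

One common subsequence of length 5: perf-cache at alice[1]=bob[4], hotfix at alice[2]=bob[5], init at alice[3]=bob[8], init at alice[5]=bob[9], feat-api at alice[9]=bob[11]. Since dp[10][11] = 5, nothing longer is possible.

5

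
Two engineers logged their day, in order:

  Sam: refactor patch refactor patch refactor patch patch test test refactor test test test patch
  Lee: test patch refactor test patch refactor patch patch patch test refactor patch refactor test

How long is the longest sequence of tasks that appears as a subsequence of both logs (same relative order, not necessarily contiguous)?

9

One common subsequence of length 9: refactor [1,3], then patch [2,5], then refactor [3,6], then patch [4,7], then patch [6,8], then patch [7,9], then test [8,10], then refactor [10,13], then test [13,14], and the DP table's final entry dp[14][14] is also 9, so no common subsequence is longer.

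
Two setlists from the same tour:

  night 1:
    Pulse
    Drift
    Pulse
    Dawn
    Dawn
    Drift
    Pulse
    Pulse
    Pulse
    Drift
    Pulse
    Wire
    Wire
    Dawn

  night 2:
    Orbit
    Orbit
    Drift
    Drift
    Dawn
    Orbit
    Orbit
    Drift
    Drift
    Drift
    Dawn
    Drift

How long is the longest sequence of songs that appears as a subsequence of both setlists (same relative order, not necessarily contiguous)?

Pick Drift [2,4], Dawn [4,5], Drift [6,9], Drift [10,10], Dawn [14,11]; all 5 songs appear in both, in order. The LCS DP gives dp[14][12] = 5, so this is optimal.

5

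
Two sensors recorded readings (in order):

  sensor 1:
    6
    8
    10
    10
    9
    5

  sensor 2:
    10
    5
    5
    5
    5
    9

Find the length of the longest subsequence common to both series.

Taking 10 at sensor 1[3]=sensor 2[1] → 9 at sensor 1[5]=sensor 2[6] gives a common subsequence of length 2. Since dp[6][6] = 2, nothing longer is possible.

2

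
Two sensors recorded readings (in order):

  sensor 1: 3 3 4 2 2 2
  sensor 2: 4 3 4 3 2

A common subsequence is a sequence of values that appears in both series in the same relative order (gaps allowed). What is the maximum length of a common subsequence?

Match 3 at sensor 1[1]=sensor 2[2], 3 at sensor 1[2]=sensor 2[4], 2 at sensor 1[6]=sensor 2[5] — 3 values in the same relative order in both. dp[6][5] = 3 confirms this is the maximum.

3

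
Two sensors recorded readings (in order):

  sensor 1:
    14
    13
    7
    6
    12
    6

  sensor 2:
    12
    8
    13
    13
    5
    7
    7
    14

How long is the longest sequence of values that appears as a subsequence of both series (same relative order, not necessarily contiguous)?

2

Let dp[i][j] be the LCS length of the first i values of sensor 1 and the first j values of sensor 2. dp[i][j] = dp[i-1][j-1]+1 when the i-th and j-th values match, else max(dp[i-1][j], dp[i][j-1]).
    · 12  8 13 13  5  7  7 14
 ·  0  0  0  0  0  0  0  0  0
14  0  0  0  0  0  0  0  0  1
13  0  0  0  1  1  1  1  1  1
 7  0  0  0  1  1  1  2  2  2
 6  0  0  0  1  1  1  2  2  2
12  0  1  1  1  1  1  2  2  2
 6  0  1  1  1  1  1  2  2  2
dp[6][8] = 2. One LCS (by backtracking along matches): 13, 7.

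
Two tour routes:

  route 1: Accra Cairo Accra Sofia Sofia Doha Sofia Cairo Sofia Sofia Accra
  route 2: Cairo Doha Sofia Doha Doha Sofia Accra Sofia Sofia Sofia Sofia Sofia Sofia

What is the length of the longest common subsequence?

Match Cairo [2,1], then Accra [3,7], then Sofia [4,9], then Sofia [5,10], then Sofia [7,11], then Sofia [9,12], then Sofia [10,13] — 7 stops in the same relative order in both. Since dp[11][13] = 7, nothing longer is possible.

7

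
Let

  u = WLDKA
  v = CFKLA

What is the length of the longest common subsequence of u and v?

2

Match L (u #2, v #4), then A (u #5, v #5) — 2 characters in the same relative order in both. The LCS DP gives dp[5][5] = 2, so this is optimal.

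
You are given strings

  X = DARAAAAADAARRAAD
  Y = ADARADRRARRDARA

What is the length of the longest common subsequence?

Match D [1,2], A [2,3], R [3,4], A [8,5], D [9,6], A [11,9], R [12,10], R [13,11], A [14,13], A [15,15] — 10 characters in the same relative order in both. dp[16][15] = 10 confirms this is the maximum.

10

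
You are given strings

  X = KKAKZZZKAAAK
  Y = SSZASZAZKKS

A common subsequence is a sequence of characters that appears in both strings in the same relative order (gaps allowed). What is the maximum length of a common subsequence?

5

Match A at X[3]=Y[4], then Z at X[5]=Y[6], then Z at X[7]=Y[8], then K at X[8]=Y[9], then K at X[12]=Y[10] — 5 characters in the same relative order in both. Since dp[12][11] = 5, nothing longer is possible.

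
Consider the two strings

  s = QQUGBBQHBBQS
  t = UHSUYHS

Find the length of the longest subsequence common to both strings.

3

Match U [3,4]; then H [8,6]; then S [12,7] — 3 characters in the same relative order in both. Since dp[12][7] = 3, nothing longer is possible.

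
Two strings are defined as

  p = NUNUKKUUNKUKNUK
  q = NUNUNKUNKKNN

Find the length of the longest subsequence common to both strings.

10

Match N at p[1]=q[1], then U at p[2]=q[2], then N at p[3]=q[3], then U at p[4]=q[4], then K at p[6]=q[6], then U at p[8]=q[7], then N at p[9]=q[8], then K at p[10]=q[9], then K at p[12]=q[10], then N at p[13]=q[12] — 10 characters in the same relative order in both. dp[15][12] = 10 confirms this is the maximum.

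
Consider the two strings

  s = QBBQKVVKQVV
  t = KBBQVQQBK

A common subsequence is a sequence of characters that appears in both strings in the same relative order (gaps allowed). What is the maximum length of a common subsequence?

Let dp[i][j] be the LCS length of the first i characters of s and the first j characters of t. dp[i][j] = dp[i-1][j-1]+1 when the i-th and j-th characters match, else max(dp[i-1][j], dp[i][j-1]).
    ·  K  B  B  Q  V  Q  Q  B  K
 ·  0  0  0  0  0  0  0  0  0  0
 Q  0  0  0  0  1  1  1  1  1  1
 B  0  0  1  1  1  1  1  1  2  2
 B  0  0  1  2  2  2  2  2  2  2
 Q  0  0  1  2  3  3  3  3  3  3
 K  0  1  1  2  3  3  3  3  3  4
 V  0  1  1  2  3  4  4  4  4  4
 V  0  1  1  2  3  4  4  4  4  4
 K  0  1  1  2  3  4  4  4  4  5
 Q  0  1  1  2  3  4  5  5  5  5
 V  0  1  1  2  3  4  5  5  5  5
 V  0  1  1  2  3  4  5  5  5  5
dp[11][9] = 5. One LCS (by backtracking along matches): BBQVK.

5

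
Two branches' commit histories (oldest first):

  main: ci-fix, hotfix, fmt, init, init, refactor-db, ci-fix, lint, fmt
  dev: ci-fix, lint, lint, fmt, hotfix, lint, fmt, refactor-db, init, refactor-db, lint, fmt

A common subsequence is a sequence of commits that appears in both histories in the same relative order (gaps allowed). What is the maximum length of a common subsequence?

Pick ci-fix [1,1]; then hotfix [2,5]; then fmt [3,7]; then init [5,9]; then refactor-db [6,10]; then lint [8,11]; then fmt [9,12]; all 7 commits appear in both, in order. Since dp[9][12] = 7, nothing longer is possible.

7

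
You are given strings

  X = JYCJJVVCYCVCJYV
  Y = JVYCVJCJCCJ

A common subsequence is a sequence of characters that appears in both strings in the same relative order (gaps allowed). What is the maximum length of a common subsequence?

8

One common subsequence of length 8: J [1,1]; then Y [2,3]; then C [3,4]; then J [4,6]; then J [5,8]; then C [10,9]; then C [12,10]; then J [13,11], and the DP table's final entry dp[15][11] is also 8, so no common subsequence is longer.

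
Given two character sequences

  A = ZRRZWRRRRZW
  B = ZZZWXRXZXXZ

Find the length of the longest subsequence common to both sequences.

Let dp[i][j] be the LCS length of the first i characters of A and the first j characters of B. dp[i][j] = dp[i-1][j-1]+1 when the i-th and j-th characters match, else max(dp[i-1][j], dp[i][j-1]).
    ·  Z  Z  Z  W  X  R  X  Z  X  X  Z
 ·  0  0  0  0  0  0  0  0  0  0  0  0
 Z  0  1  1  1  1  1  1  1  1  1  1  1
 R  0  1  1  1  1  1  2  2  2  2  2  2
 R  0  1  1  1  1  1  2  2  2  2  2  2
 Z  0  1  2  2  2  2  2  2  3  3  3  3
 W  0  1  2  2  3  3  3  3  3  3  3  3
 R  0  1  2  2  3  3  4  4  4  4  4  4
 R  0  1  2  2  3  3  4  4  4  4  4  4
 R  0  1  2  2  3  3  4  4  4  4  4  4
 R  0  1  2  2  3  3  4  4  4  4  4  4
 Z  0  1  2  3  3  3  4  4  5  5  5  5
 W  0  1  2  3  4  4  4  4  5  5  5  5
dp[11][11] = 5. One LCS (by backtracking along matches): ZZWRZ.

5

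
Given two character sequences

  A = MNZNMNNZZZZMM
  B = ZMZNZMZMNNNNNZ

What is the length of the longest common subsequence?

7

One common subsequence of length 7: M [1,2] → N [2,4] → Z [3,7] → N [4,11] → N [6,12] → N [7,13] → Z [11,14], and the DP table's final entry dp[13][14] is also 7, so no common subsequence is longer.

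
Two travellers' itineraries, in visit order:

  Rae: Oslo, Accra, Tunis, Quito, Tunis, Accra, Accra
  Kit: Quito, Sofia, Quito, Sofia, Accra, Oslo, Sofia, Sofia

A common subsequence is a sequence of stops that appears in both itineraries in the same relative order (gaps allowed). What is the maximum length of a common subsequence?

One common subsequence of length 2: Quito at Rae[4]=Kit[3] → Accra at Rae[6]=Kit[5]. The LCS DP gives dp[7][8] = 2, so this is optimal.

2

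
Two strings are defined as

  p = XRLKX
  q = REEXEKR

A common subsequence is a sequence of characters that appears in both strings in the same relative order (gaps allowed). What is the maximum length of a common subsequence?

2

Let dp[i][j] be the LCS length of the first i characters of p and the first j characters of q. dp[i][j] = dp[i-1][j-1]+1 when the i-th and j-th characters match, else max(dp[i-1][j], dp[i][j-1]).
    ·  R  E  E  X  E  K  R
 ·  0  0  0  0  0  0  0  0
 X  0  0  0  0  1  1  1  1
 R  0  1  1  1  1  1  1  2
 L  0  1  1  1  1  1  1  2
 K  0  1  1  1  1  1  2  2
 X  0  1  1  1  2  2  2  2
dp[5][7] = 2. One LCS (by backtracking along matches): XR.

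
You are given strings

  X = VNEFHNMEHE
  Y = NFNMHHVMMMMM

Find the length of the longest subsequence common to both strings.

Taking N (X #2, Y #1) → F (X #4, Y #2) → N (X #6, Y #3) → M (X #7, Y #4) → H (X #9, Y #6) gives a common subsequence of length 5. Since dp[10][12] = 5, nothing longer is possible.

5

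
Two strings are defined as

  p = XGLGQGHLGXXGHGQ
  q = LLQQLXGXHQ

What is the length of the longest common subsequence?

Let dp[i][j] be the LCS length of the first i characters of p and the first j characters of q. dp[i][j] = dp[i-1][j-1]+1 when the i-th and j-th characters match, else max(dp[i-1][j], dp[i][j-1]).
    ·  L  L  Q  Q  L  X  G  X  H  Q
 ·  0  0  0  0  0  0  0  0  0  0  0
 X  0  0  0  0  0  0  1  1  1  1  1
 G  0  0  0  0  0  0  1  2  2  2  2
 L  0  1  1  1  1  1  1  2  2  2  2
 G  0  1  1  1  1  1  1  2  2  2  2
 Q  0  1  1  2  2  2  2  2  2  2  3
 G  0  1  1  2  2  2  2  3  3  3  3
 H  0  1  1  2  2  2  2  3  3  4  4
 L  0  1  2  2  2  3  3  3  3  4  4
 G  0  1  2  2  2  3  3  4  4  4  4
 X  0  1  2  2  2  3  4  4  5  5  5
 X  0  1  2  2  2  3  4  4  5  5  5
 G  0  1  2  2  2  3  4  5  5  5  5
 H  0  1  2  2  2  3  4  5  5  6  6
 G  0  1  2  2  2  3  4  5  5  6  6
 Q  0  1  2  3  3  3  4  5  5  6  7
dp[15][10] = 7. One LCS (by backtracking along matches): LQLGXHQ.

7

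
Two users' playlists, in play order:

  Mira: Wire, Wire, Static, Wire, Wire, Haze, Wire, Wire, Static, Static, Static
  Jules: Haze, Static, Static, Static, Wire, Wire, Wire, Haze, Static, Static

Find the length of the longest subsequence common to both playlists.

6

Pick Wire [2,5], Wire [4,6], Wire [5,7], Haze [6,8], Static [10,9], Static [11,10]; all 6 songs appear in both, in order. dp[11][10] = 6 confirms this is the maximum.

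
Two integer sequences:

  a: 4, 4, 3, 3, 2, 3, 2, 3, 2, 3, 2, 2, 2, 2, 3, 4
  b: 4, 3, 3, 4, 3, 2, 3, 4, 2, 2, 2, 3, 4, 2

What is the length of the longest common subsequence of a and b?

One common subsequence of length 11: 4 (a #2, b #1), then 3 (a #3, b #2), then 3 (a #4, b #3), then 3 (a #6, b #5), then 2 (a #7, b #6), then 3 (a #8, b #7), then 2 (a #12, b #9), then 2 (a #13, b #10), then 2 (a #14, b #11), then 3 (a #15, b #12), then 4 (a #16, b #13). dp[16][14] = 11 confirms this is the maximum.

11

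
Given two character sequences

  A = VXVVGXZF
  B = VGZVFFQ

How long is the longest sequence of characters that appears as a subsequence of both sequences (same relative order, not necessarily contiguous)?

4

Pick V at A[4]=B[1] → G at A[5]=B[2] → Z at A[7]=B[3] → F at A[8]=B[6]; all 4 characters appear in both, in order. dp[8][7] = 4 confirms this is the maximum.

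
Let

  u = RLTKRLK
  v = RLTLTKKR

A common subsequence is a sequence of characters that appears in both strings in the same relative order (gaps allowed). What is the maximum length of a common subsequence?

5

Let dp[i][j] be the LCS length of the first i characters of u and the first j characters of v. dp[i][j] = dp[i-1][j-1]+1 when the i-th and j-th characters match, else max(dp[i-1][j], dp[i][j-1]).
    ·  R  L  T  L  T  K  K  R
 ·  0  0  0  0  0  0  0  0  0
 R  0  1  1  1  1  1  1  1  1
 L  0  1  2  2  2  2  2  2  2
 T  0  1  2  3  3  3  3  3  3
 K  0  1  2  3  3  3  4  4  4
 R  0  1  2  3  3  3  4  4  5
 L  0  1  2  3  4  4  4  4  5
 K  0  1  2  3  4  4  5  5  5
dp[7][8] = 5. One LCS (by backtracking along matches): RLTKR.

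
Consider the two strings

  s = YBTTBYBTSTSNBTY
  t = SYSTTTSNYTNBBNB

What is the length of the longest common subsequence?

Taking Y [1,2], T [3,4], T [4,5], T [8,6], S [9,7], T [10,10], N [12,14], B [13,15] gives a common subsequence of length 8. The LCS DP gives dp[15][15] = 8, so this is optimal.

8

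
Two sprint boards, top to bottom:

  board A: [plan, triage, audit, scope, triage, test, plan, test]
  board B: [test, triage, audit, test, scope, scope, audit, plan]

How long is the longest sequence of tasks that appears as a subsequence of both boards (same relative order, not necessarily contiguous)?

One common subsequence of length 4: triage (board A #2, board B #2), audit (board A #3, board B #3), scope (board A #4, board B #6), plan (board A #7, board B #8), and the DP table's final entry dp[8][8] is also 4, so no common subsequence is longer.

4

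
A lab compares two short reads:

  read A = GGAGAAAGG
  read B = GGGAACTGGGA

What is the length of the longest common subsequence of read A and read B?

One common subsequence of length 7: G [1,1], G [2,2], G [4,3], A [5,4], A [6,5], G [8,9], G [9,10]. dp[9][11] = 7 confirms this is the maximum.

7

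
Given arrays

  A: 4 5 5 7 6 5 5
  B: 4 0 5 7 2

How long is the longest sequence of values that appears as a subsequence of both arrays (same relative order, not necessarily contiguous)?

3

Taking 4 at A[1]=B[1], 5 at A[3]=B[3], 7 at A[4]=B[4] gives a common subsequence of length 3. The LCS DP gives dp[7][5] = 3, so this is optimal.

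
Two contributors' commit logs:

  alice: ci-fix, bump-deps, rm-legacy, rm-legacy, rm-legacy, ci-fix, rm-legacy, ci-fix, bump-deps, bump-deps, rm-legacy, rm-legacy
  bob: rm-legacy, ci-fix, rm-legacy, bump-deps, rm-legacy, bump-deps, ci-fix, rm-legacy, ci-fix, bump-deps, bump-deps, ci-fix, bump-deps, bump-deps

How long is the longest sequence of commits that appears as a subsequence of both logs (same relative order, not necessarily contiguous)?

8

Taking ci-fix at alice[1]=bob[2], then bump-deps at alice[2]=bob[4], then rm-legacy at alice[3]=bob[5], then rm-legacy at alice[5]=bob[8], then ci-fix at alice[6]=bob[9], then ci-fix at alice[8]=bob[12], then bump-deps at alice[9]=bob[13], then bump-deps at alice[10]=bob[14] gives a common subsequence of length 8. Since dp[12][14] = 8, nothing longer is possible.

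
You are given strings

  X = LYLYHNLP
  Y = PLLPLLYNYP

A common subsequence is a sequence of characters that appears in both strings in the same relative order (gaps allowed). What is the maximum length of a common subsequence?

Match L [1,5]; then L [3,6]; then Y [4,7]; then N [6,8]; then P [8,10] — 5 characters in the same relative order in both. The LCS DP gives dp[8][10] = 5, so this is optimal.

5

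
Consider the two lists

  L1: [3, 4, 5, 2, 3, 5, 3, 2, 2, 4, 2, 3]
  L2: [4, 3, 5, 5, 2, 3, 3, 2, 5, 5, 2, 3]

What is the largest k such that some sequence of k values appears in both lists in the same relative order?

Let dp[i][j] be the LCS length of the first i values of L1 and the first j values of L2. dp[i][j] = dp[i-1][j-1]+1 when the i-th and j-th values match, else max(dp[i-1][j], dp[i][j-1]).
    ·  4  3  5  5  2  3  3  2  5  5  2  3
 ·  0  0  0  0  0  0  0  0  0  0  0  0  0
 3  0  0  1  1  1  1  1  1  1  1  1  1  1
 4  0  1  1  1  1  1  1  1  1  1  1  1  1
 5  0  1  1  2  2  2  2  2  2  2  2  2  2
 2  0  1  1  2  2  3  3  3  3  3  3  3  3
 3  0  1  2  2  2  3  4  4  4  4  4  4  4
 5  0  1  2  3  3  3  4  4  4  5  5  5  5
 3  0  1  2  3  3  3  4  5  5  5  5  5  6
 2  0  1  2  3  3  4  4  5  6  6  6  6  6
 2  0  1  2  3  3  4  4  5  6  6  6  7  7
 4  0  1  2  3  3  4  4  5  6  6  6  7  7
 2  0  1  2  3  3  4  4  5  6  6  6  7  7
 3  0  1  2  3  3  4  5  5  6  6  6  7  8
dp[12][12] = 8. One LCS (by backtracking along matches): 3, 5, 2, 3, 3, 2, 2, 3.

8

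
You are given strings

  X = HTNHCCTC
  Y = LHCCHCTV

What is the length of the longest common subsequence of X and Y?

4

Let dp[i][j] be the LCS length of the first i characters of X and the first j characters of Y. dp[i][j] = dp[i-1][j-1]+1 when the i-th and j-th characters match, else max(dp[i-1][j], dp[i][j-1]).
    ·  L  H  C  C  H  C  T  V
 ·  0  0  0  0  0  0  0  0  0
 H  0  0  1  1  1  1  1  1  1
 T  0  0  1  1  1  1  1  2  2
 N  0  0  1  1  1  1  1  2  2
 H  0  0  1  1  1  2  2  2  2
 C  0  0  1  2  2  2  3  3  3
 C  0  0  1  2  3  3  3  3  3
 T  0  0  1  2  3  3  3  4  4
 C  0  0  1  2  3  3  4  4  4
dp[8][8] = 4. One LCS (by backtracking along matches): HHCT.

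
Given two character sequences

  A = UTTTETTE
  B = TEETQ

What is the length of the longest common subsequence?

Let dp[i][j] be the LCS length of the first i characters of A and the first j characters of B. dp[i][j] = dp[i-1][j-1]+1 when the i-th and j-th characters match, else max(dp[i-1][j], dp[i][j-1]).
    ·  T  E  E  T  Q
 ·  0  0  0  0  0  0
 U  0  0  0  0  0  0
 T  0  1  1  1  1  1
 T  0  1  1  1  2  2
 T  0  1  1  1  2  2
 E  0  1  2  2  2  2
 T  0  1  2  2  3  3
 T  0  1  2  2  3  3
 E  0  1  2  3  3  3
dp[8][5] = 3. One LCS (by backtracking along matches): TET.

3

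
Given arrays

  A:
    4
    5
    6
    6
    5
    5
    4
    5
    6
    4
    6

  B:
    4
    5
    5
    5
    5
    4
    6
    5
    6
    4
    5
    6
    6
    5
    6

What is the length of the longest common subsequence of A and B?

9

Taking 4 (A #1, B #1), then 5 (A #2, B #3), then 5 (A #5, B #4), then 5 (A #6, B #5), then 4 (A #7, B #6), then 5 (A #8, B #8), then 6 (A #9, B #9), then 4 (A #10, B #10), then 6 (A #11, B #15) gives a common subsequence of length 9. Since dp[11][15] = 9, nothing longer is possible.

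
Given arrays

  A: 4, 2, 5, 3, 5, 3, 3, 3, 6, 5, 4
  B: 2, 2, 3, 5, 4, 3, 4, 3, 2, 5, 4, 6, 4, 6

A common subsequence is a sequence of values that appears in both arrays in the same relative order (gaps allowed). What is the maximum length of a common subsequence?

Pick 2 at A[2]=B[2], 3 at A[4]=B[3], 5 at A[5]=B[4], 3 at A[6]=B[6], 3 at A[7]=B[8], 6 at A[9]=B[12], 4 at A[11]=B[13]; all 7 values appear in both, in order. dp[11][14] = 7 confirms this is the maximum.

7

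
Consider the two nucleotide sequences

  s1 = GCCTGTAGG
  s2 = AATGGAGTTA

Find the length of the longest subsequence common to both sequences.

Taking G at s1[1]=s2[7] → T at s1[4]=s2[8] → T at s1[6]=s2[9] → A at s1[7]=s2[10] gives a common subsequence of length 4. The LCS DP gives dp[9][10] = 4, so this is optimal.

4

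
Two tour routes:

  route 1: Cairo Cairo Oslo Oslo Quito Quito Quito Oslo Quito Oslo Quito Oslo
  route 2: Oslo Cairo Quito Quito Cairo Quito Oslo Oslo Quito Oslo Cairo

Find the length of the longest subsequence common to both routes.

8

Taking Cairo (route 1 #2, route 2 #2); then Quito (route 1 #5, route 2 #3); then Quito (route 1 #6, route 2 #4); then Quito (route 1 #7, route 2 #6); then Oslo (route 1 #8, route 2 #7); then Oslo (route 1 #10, route 2 #8); then Quito (route 1 #11, route 2 #9); then Oslo (route 1 #12, route 2 #10) gives a common subsequence of length 8, and the DP table's final entry dp[12][11] is also 8, so no common subsequence is longer.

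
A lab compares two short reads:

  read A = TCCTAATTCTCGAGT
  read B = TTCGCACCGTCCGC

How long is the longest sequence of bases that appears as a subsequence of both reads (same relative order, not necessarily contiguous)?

Taking T (read A #1, read B #2) → C (read A #2, read B #3) → C (read A #3, read B #5) → A (read A #5, read B #6) → T (read A #8, read B #10) → C (read A #9, read B #11) → C (read A #11, read B #12) → G (read A #12, read B #13) gives a common subsequence of length 8. Since dp[15][14] = 8, nothing longer is possible.

8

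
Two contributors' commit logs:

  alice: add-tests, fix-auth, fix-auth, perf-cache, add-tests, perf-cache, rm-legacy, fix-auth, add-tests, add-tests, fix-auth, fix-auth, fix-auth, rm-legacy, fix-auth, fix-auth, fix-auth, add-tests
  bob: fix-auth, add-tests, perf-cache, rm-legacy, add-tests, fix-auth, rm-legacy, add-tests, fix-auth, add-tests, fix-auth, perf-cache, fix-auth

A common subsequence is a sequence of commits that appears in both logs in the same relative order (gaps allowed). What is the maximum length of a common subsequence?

One common subsequence of length 10: fix-auth (alice #3, bob #1), then add-tests (alice #5, bob #2), then perf-cache (alice #6, bob #3), then rm-legacy (alice #7, bob #4), then add-tests (alice #10, bob #5), then fix-auth (alice #13, bob #6), then rm-legacy (alice #14, bob #7), then fix-auth (alice #15, bob #9), then fix-auth (alice #16, bob #11), then fix-auth (alice #17, bob #13). The LCS DP gives dp[18][13] = 10, so this is optimal.

10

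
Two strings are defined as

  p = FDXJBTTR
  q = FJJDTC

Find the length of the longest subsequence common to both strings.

3

Let dp[i][j] be the LCS length of the first i characters of p and the first j characters of q. dp[i][j] = dp[i-1][j-1]+1 when the i-th and j-th characters match, else max(dp[i-1][j], dp[i][j-1]).
    ·  F  J  J  D  T  C
 ·  0  0  0  0  0  0  0
 F  0  1  1  1  1  1  1
 D  0  1  1  1  2  2  2
 X  0  1  1  1  2  2  2
 J  0  1  2  2  2  2  2
 B  0  1  2  2  2  2  2
 T  0  1  2  2  2  3  3
 T  0  1  2  2  2  3  3
 R  0  1  2  2  2  3  3
dp[8][6] = 3. One LCS (by backtracking along matches): FDT.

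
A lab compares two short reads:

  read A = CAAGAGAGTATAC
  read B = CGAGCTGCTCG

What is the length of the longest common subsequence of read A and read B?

Let dp[i][j] be the LCS length of the first i bases of read A and the first j bases of read B. dp[i][j] = dp[i-1][j-1]+1 when the i-th and j-th bases match, else max(dp[i-1][j], dp[i][j-1]).
    ·  C  G  A  G  C  T  G  C  T  C  G
 ·  0  0  0  0  0  0  0  0  0  0  0  0
 C  0  1  1  1  1  1  1  1  1  1  1  1
 A  0  1  1  2  2  2  2  2  2  2  2  2
 A  0  1  1  2  2  2  2  2  2  2  2  2
 G  0  1  2  2  3  3  3  3  3  3  3  3
 A  0  1  2  3  3  3  3  3  3  3  3  3
 G  0  1  2  3  4  4  4  4  4  4  4  4
 A  0  1  2  3  4  4  4  4  4  4  4  4
 G  0  1  2  3  4  4  4  5  5  5  5  5
 T  0  1  2  3  4  4  5  5  5  6  6  6
 A  0  1  2  3  4  4  5  5  5  6  6  6
 T  0  1  2  3  4  4  5  5  5  6  6  6
 A  0  1  2  3  4  4  5  5  5  6  6  6
 C  0  1  2  3  4  5  5  5  6  6  7  7
dp[13][11] = 7. One LCS (by backtracking along matches): CGAGGTC.

7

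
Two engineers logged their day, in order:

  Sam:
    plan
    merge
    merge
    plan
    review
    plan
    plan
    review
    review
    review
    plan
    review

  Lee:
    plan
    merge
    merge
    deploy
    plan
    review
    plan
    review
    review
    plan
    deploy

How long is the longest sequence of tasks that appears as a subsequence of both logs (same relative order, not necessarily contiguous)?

Match plan (Sam #1, Lee #1) → merge (Sam #2, Lee #2) → merge (Sam #3, Lee #3) → plan (Sam #4, Lee #5) → review (Sam #5, Lee #6) → plan (Sam #7, Lee #7) → review (Sam #9, Lee #8) → review (Sam #10, Lee #9) → plan (Sam #11, Lee #10) — 9 tasks in the same relative order in both. The LCS DP gives dp[12][11] = 9, so this is optimal.

9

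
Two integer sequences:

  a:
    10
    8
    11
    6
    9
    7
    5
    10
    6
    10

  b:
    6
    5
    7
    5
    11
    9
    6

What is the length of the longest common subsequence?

4

Pick 6 [4,1], 7 [6,3], 5 [7,4], 6 [9,7]; all 4 values appear in both, in order. dp[10][7] = 4 confirms this is the maximum.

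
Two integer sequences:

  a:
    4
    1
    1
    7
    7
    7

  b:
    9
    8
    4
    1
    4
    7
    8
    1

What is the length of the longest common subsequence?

Match 4 at a[1]=b[3]; then 1 at a[2]=b[4]; then 1 at a[3]=b[8] — 3 values in the same relative order in both, and the DP table's final entry dp[6][8] is also 3, so no common subsequence is longer.

3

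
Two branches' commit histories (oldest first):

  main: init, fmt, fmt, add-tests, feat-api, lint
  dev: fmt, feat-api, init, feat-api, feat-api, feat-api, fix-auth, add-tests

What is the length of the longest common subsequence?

2

Taking init (main #1, dev #3) → add-tests (main #4, dev #8) gives a common subsequence of length 2. The LCS DP gives dp[6][8] = 2, so this is optimal.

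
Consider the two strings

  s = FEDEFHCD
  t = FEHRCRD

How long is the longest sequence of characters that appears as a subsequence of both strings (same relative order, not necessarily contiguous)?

Pick F [1,1]; then E [4,2]; then H [6,3]; then C [7,5]; then D [8,7]; all 5 characters appear in both, in order. dp[8][7] = 5 confirms this is the maximum.

5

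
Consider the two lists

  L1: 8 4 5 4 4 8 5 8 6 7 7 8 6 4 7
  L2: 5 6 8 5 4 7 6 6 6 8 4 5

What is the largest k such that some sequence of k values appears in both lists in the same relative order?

Pick 8 (L1 #1, L2 #3), then 5 (L1 #3, L2 #4), then 4 (L1 #4, L2 #5), then 6 (L1 #9, L2 #9), then 8 (L1 #12, L2 #10), then 4 (L1 #14, L2 #11); all 6 values appear in both, in order, and the DP table's final entry dp[15][12] is also 6, so no common subsequence is longer.

6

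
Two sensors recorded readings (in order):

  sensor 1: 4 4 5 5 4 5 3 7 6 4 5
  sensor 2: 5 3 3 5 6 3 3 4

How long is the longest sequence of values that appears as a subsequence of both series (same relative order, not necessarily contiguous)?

4

Let dp[i][j] be the LCS length of the first i values of sensor 1 and the first j values of sensor 2. dp[i][j] = dp[i-1][j-1]+1 when the i-th and j-th values match, else max(dp[i-1][j], dp[i][j-1]).
    ·  5  3  3  5  6  3  3  4
 ·  0  0  0  0  0  0  0  0  0
 4  0  0  0  0  0  0  0  0  1
 4  0  0  0  0  0  0  0  0  1
 5  0  1  1  1  1  1  1  1  1
 5  0  1  1  1  2  2  2  2  2
 4  0  1  1  1  2  2  2  2  3
 5  0  1  1  1  2  2  2  2  3
 3  0  1  2  2  2  2  3  3  3
 7  0  1  2  2  2  2  3  3  3
 6  0  1  2  2  2  3  3  3  3
 4  0  1  2  2  2  3  3  3  4
 5  0  1  2  2  3  3  3  3  4
dp[11][8] = 4. One LCS (by backtracking along matches): 5, 5, 3, 4.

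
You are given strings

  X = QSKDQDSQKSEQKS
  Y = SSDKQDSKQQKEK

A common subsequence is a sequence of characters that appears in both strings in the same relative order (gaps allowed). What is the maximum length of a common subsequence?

One common subsequence of length 9: S at X[2]=Y[2], then K at X[3]=Y[4], then Q at X[5]=Y[5], then D at X[6]=Y[6], then S at X[7]=Y[7], then Q at X[8]=Y[10], then K at X[9]=Y[11], then E at X[11]=Y[12], then K at X[13]=Y[13], and the DP table's final entry dp[14][13] is also 9, so no common subsequence is longer.

9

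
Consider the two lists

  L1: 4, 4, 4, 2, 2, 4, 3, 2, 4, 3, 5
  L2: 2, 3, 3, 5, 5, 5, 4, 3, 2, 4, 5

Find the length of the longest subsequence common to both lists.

One common subsequence of length 6: 2 at L1[4]=L2[1] → 4 at L1[6]=L2[7] → 3 at L1[7]=L2[8] → 2 at L1[8]=L2[9] → 4 at L1[9]=L2[10] → 5 at L1[11]=L2[11]. Since dp[11][11] = 6, nothing longer is possible.

6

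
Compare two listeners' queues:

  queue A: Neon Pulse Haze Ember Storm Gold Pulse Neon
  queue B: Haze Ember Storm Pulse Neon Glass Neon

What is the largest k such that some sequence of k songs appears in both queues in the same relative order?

One common subsequence of length 5: Haze [3,1]; then Ember [4,2]; then Storm [5,3]; then Pulse [7,4]; then Neon [8,7]. dp[8][7] = 5 confirms this is the maximum.

5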